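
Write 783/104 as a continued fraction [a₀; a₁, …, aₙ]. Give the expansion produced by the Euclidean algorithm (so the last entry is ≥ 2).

[7; 1, 1, 8, 6]

783 = 7×104 + 55
104 = 1×55 + 49
55 = 1×49 + 6
49 = 8×6 + 1
6 = 6×1 + 0  (stop)
So 783/104 = [7; 1, 1, 8, 6].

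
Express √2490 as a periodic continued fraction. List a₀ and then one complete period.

[49; 1, 8, 1, 98]

a₀ = ⌊√2490⌋ = 49.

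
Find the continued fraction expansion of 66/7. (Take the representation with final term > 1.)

66 = 9×7 + 3
7 = 2×3 + 1
3 = 3×1 + 0  (stop)
So 66/7 = [9; 2, 3].

[9; 2, 3]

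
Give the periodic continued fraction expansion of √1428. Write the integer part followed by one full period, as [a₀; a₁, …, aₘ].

[37; 1, 3, 1, 2, 1, 3, 1, 74]

a₀ = ⌊√1428⌋ = 37.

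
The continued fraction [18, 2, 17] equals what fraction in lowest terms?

Fold from the inside: start with 17/1.
  2 + 1/17 = 35/17
  18 + 17/35 = 647/35

647/35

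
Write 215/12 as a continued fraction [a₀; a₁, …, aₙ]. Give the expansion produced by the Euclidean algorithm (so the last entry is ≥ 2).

215 = 17*12 + 11
12 = 1*11 + 1
11 = 11*1 + 0  (stop)
So 215/12 = [17; 1, 11].

[17; 1, 11]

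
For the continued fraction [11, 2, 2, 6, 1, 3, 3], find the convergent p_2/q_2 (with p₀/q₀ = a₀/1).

Using pₖ = aₖpₖ₋₁ + pₖ₋₂, qₖ = aₖqₖ₋₁ + qₖ₋₂ (with p₋₁=1, p₋₂=0, q₋₁=0, q₋₂=1):
  k=0: a=11, p=11, q=1
  k=1: a=2, p=23, q=2
  k=2: a=2, p=57, q=5

57/5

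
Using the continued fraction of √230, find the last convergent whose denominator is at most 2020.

√230 = [15; 6, 30, …] (period length 2).
Convergents:
  p_0/q_0 = 15/1
  p_1/q_1 = 91/6
  p_2/q_2 = 2745/181
  p_3/q_3 = 16561/1092
  p_4/q_4 = 499575/32941
q_3 = 1092 ≤ 2020 < 32941 = q_4, so the answer is 16561/1092.

16561/1092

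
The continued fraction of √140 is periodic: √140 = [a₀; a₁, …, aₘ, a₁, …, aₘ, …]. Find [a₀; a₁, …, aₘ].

[11; 1, 4, 1, 22]

a₀ = ⌊√140⌋ = 11.
With m₀=0, d₀=1 and mₖ₊₁ = dₖaₖ − mₖ, dₖ₊₁ = (n − mₖ₊₁²)/dₖ, aₖ₊₁ = ⌊(a₀+mₖ₊₁)/dₖ₊₁⌋:
  k=1: m=11, d=19, a=1
  k=2: m=8, d=4, a=4
  k=3: m=8, d=19, a=1
  k=4: m=11, d=1, a=22
d=1 and a=2a₀=22 at k=4, so the next step gives (m, d) = (11, 19) again — its k=1 value — and the period has length 4.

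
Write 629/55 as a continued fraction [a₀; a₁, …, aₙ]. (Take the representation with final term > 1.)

[11; 2, 3, 2, 3]

629 = 11*55 + 24
55 = 2*24 + 7
24 = 3*7 + 3
7 = 2*3 + 1
3 = 3*1 + 0  (stop)
So 629/55 = [11; 2, 3, 2, 3].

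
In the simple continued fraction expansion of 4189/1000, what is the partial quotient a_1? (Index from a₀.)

5

4189 = 4·1000 + 189   →  a_0 = 4
1000 = 5·189 + 55   →  a_1 = 5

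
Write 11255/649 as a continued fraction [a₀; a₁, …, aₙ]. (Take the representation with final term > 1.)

[17; 2, 1, 12, 17]

11255 = 17·649 + 222
649 = 2·222 + 205
222 = 1·205 + 17
205 = 12·17 + 1
17 = 17·1 + 0  (stop)
So 11255/649 = [17; 2, 1, 12, 17].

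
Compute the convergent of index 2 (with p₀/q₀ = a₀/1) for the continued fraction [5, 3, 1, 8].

Using pₖ = aₖpₖ₋₁ + pₖ₋₂, qₖ = aₖqₖ₋₁ + qₖ₋₂ (with p₋₁=1, p₋₂=0, q₋₁=0, q₋₂=1):
  k=0: a=5, p=5, q=1
  k=1: a=3, p=16, q=3
  k=2: a=1, p=21, q=4

21/4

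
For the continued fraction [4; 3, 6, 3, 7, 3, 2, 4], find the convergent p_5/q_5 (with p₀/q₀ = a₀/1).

Using pₖ = aₖpₖ₋₁ + pₖ₋₂, qₖ = aₖqₖ₋₁ + qₖ₋₂ (with p₋₁=1, p₋₂=0, q₋₁=0, q₋₂=1):
  k=0: a=4, p=4, q=1
  k=1: a=3, p=13, q=3
  k=2: a=6, p=82, q=19
  k=3: a=3, p=259, q=60
  k=4: a=7, p=1895, q=439
  k=5: a=3, p=5944, q=1377

5944/1377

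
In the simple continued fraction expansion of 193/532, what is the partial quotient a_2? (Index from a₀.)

1

193 = 0·532 + 193   →  a_0 = 0
532 = 2·193 + 146   →  a_1 = 2
193 = 1·146 + 47   →  a_2 = 1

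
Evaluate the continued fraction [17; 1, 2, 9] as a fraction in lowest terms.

495/28

Fold from the inside: start with 9/1.
  2 + 1/9 = 19/9
  1 + 9/19 = 28/19
  17 + 19/28 = 495/28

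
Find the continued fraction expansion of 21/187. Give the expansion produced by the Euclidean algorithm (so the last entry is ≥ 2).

21 = 0·187 + 21
187 = 8·21 + 19
21 = 1·19 + 2
19 = 9·2 + 1
2 = 2·1 + 0  (stop)
So 21/187 = [0; 8, 1, 9, 2].

[0; 8, 1, 9, 2]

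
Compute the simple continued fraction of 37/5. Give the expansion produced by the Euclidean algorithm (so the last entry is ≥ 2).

37 = 7*5 + 2
5 = 2*2 + 1
2 = 2*1 + 0  (stop)
So 37/5 = [7; 2, 2].

[7; 2, 2]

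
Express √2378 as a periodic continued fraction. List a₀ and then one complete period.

a₀ = ⌊√2378⌋ = 48.
With m₀=0, d₀=1 and mₖ₊₁ = dₖaₖ − mₖ, dₖ₊₁ = (n − mₖ₊₁²)/dₖ, aₖ₊₁ = ⌊(a₀+mₖ₊₁)/dₖ₊₁⌋:
  k=1: m=48, d=74, a=1
  k=2: m=26, d=23, a=3
  k=3: m=43, d=23, a=3
  k=4: m=26, d=74, a=1
  k=5: m=48, d=1, a=96
d=1 and a=2a₀=96 at k=5, so the next step gives (m, d) = (48, 74) again — its k=1 value — and the period has length 5.

[48; 1, 3, 3, 1, 96]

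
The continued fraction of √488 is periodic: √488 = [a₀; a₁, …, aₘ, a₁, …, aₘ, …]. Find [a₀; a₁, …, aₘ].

a₀ = ⌊√488⌋ = 22.
With m₀=0, d₀=1 and mₖ₊₁ = dₖaₖ − mₖ, dₖ₊₁ = (n − mₖ₊₁²)/dₖ, aₖ₊₁ = ⌊(a₀+mₖ₊₁)/dₖ₊₁⌋:
  k=1: m=22, d=4, a=11
  k=2: m=22, d=1, a=44
d=1 and a=2a₀=44 at k=2, so the next step gives (m, d) = (22, 4) again — its k=1 value — and the period has length 2.

[22; 11, 44]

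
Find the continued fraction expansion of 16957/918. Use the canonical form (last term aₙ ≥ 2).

[18; 2, 8, 3, 17]

16957 = 18×918 + 433
918 = 2×433 + 52
433 = 8×52 + 17
52 = 3×17 + 1
17 = 17×1 + 0  (stop)
So 16957/918 = [18; 2, 8, 3, 17].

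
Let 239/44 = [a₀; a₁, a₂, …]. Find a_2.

239 = 5·44 + 19   →  a_0 = 5
44 = 2·19 + 6   →  a_1 = 2
19 = 3·6 + 1   →  a_2 = 3

3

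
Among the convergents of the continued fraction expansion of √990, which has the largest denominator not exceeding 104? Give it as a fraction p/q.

881/28

√990 = [31; 2, 6, 2, 62, …] (period length 4).
Convergents:
  p_0/q_0 = 31/1
  p_1/q_1 = 63/2
  p_2/q_2 = 409/13
  p_3/q_3 = 881/28
  p_4/q_4 = 55031/1749
q_3 = 28 ≤ 104 < 1749 = q_4, so the answer is 881/28.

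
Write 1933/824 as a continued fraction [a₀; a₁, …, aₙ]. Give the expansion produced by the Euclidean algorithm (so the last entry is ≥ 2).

[2; 2, 1, 8, 5, 6]

1933 = 2×824 + 285
824 = 2×285 + 254
285 = 1×254 + 31
254 = 8×31 + 6
31 = 5×6 + 1
6 = 6×1 + 0  (stop)
So 1933/824 = [2; 2, 1, 8, 5, 6].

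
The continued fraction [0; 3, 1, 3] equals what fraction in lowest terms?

4/15

Using pₖ = aₖpₖ₋₁ + pₖ₋₂ and qₖ = aₖqₖ₋₁ + qₖ₋₂:
  k=0: a=0, p=0, q=1
  k=1: a=3, p=1, q=3
  k=2: a=1, p=1, q=4
  k=3: a=3, p=4, q=15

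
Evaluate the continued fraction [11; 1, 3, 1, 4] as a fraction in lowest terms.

Fold from the inside: start with 4/1.
  1 + 1/4 = 5/4
  3 + 4/5 = 19/5
  1 + 5/19 = 24/19
  11 + 19/24 = 283/24

283/24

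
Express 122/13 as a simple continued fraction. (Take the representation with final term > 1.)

122 = 9·13 + 5
13 = 2·5 + 3
5 = 1·3 + 2
3 = 1·2 + 1
2 = 2·1 + 0  (stop)
So 122/13 = [9; 2, 1, 1, 2].

[9; 2, 1, 1, 2]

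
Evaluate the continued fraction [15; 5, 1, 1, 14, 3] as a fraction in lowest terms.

7454/491

Using pₖ = aₖpₖ₋₁ + pₖ₋₂ and qₖ = aₖqₖ₋₁ + qₖ₋₂:
  k=0: a=15, p=15, q=1
  k=1: a=5, p=76, q=5
  k=2: a=1, p=91, q=6
  k=3: a=1, p=167, q=11
  k=4: a=14, p=2429, q=160
  k=5: a=3, p=7454, q=491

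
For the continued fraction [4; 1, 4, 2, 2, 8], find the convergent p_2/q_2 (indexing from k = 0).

Using pₖ = aₖpₖ₋₁ + pₖ₋₂, qₖ = aₖqₖ₋₁ + qₖ₋₂ (with p₋₁=1, p₋₂=0, q₋₁=0, q₋₂=1):
  k=0: a=4, p=4, q=1
  k=1: a=1, p=5, q=1
  k=2: a=4, p=24, q=5

24/5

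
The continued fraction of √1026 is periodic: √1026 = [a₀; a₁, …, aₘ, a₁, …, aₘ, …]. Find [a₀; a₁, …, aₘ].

[32; 32, 64]

a₀ = ⌊√1026⌋ = 32.
With m₀=0, d₀=1 and mₖ₊₁ = dₖaₖ − mₖ, dₖ₊₁ = (n − mₖ₊₁²)/dₖ, aₖ₊₁ = ⌊(a₀+mₖ₊₁)/dₖ₊₁⌋:
  k=1: m=32, d=2, a=32
  k=2: m=32, d=1, a=64
d=1 and a=2a₀=64 at k=2, so the next step gives (m, d) = (32, 2) again — its k=1 value — and the period has length 2.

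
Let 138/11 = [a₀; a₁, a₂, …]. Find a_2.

138 = 12·11 + 6   →  a_0 = 12
11 = 1·6 + 5   →  a_1 = 1
6 = 1·5 + 1   →  a_2 = 1

1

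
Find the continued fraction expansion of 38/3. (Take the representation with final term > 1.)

[12; 1, 2]

38 = 12·3 + 2
3 = 1·2 + 1
2 = 2·1 + 0  (stop)
So 38/3 = [12; 1, 2].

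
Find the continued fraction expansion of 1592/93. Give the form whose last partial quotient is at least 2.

1592 = 17·93 + 11
93 = 8·11 + 5
11 = 2·5 + 1
5 = 5·1 + 0  (stop)
So 1592/93 = [17; 8, 2, 5].

[17; 8, 2, 5]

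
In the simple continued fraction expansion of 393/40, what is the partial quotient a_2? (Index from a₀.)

4

393 = 9·40 + 33   →  a_0 = 9
40 = 1·33 + 7   →  a_1 = 1
33 = 4·7 + 5   →  a_2 = 4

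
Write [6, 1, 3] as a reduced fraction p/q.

Using pₖ = aₖpₖ₋₁ + pₖ₋₂ and qₖ = aₖqₖ₋₁ + qₖ₋₂:
  k=0: a=6, p=6, q=1
  k=1: a=1, p=7, q=1
  k=2: a=3, p=27, q=4

27/4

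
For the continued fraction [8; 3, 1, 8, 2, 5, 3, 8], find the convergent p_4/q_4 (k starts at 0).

611/74

Using pₖ = aₖpₖ₋₁ + pₖ₋₂, qₖ = aₖqₖ₋₁ + qₖ₋₂ (with p₋₁=1, p₋₂=0, q₋₁=0, q₋₂=1):
  k=0: a=8, p=8, q=1
  k=1: a=3, p=25, q=3
  k=2: a=1, p=33, q=4
  k=3: a=8, p=289, q=35
  k=4: a=2, p=611, q=74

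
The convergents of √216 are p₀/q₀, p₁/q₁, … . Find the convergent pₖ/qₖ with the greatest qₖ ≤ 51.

√216 = [14; 1, 2, 3, 2, 1, 28, …] (period length 6).
Convergents:
  p_0/q_0 = 14/1
  p_1/q_1 = 15/1
  p_2/q_2 = 44/3
  p_3/q_3 = 147/10
  p_4/q_4 = 338/23
  p_5/q_5 = 485/33
  p_6/q_6 = 13918/947
q_5 = 33 ≤ 51 < 947 = q_6, so the answer is 485/33.

485/33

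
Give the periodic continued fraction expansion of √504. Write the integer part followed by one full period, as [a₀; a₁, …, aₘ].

[22; 2, 4, 2, 44]

a₀ = ⌊√504⌋ = 22.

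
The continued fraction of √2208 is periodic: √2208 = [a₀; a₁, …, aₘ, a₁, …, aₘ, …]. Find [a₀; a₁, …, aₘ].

[46; 1, 92]

a₀ = ⌊√2208⌋ = 46.
With m₀=0, d₀=1 and mₖ₊₁ = dₖaₖ − mₖ, dₖ₊₁ = (n − mₖ₊₁²)/dₖ, aₖ₊₁ = ⌊(a₀+mₖ₊₁)/dₖ₊₁⌋:
  k=1: m=46, d=92, a=1
  k=2: m=46, d=1, a=92
d=1 and a=2a₀=92 at k=2, so the next step gives (m, d) = (46, 92) again — its k=1 value — and the period has length 2.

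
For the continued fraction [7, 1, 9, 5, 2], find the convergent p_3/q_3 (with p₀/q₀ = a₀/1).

403/51

Using pₖ = aₖpₖ₋₁ + pₖ₋₂, qₖ = aₖqₖ₋₁ + qₖ₋₂ (with p₋₁=1, p₋₂=0, q₋₁=0, q₋₂=1):
  k=0: a=7, p=7, q=1
  k=1: a=1, p=8, q=1
  k=2: a=9, p=79, q=10
  k=3: a=5, p=403, q=51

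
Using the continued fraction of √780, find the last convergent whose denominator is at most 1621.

21868/783

√780 = [27; 1, 12, 1, 54, …] (period length 4).
Convergents:
  p_0/q_0 = 27/1
  p_1/q_1 = 28/1
  p_2/q_2 = 363/13
  p_3/q_3 = 391/14
  p_4/q_4 = 21477/769
  p_5/q_5 = 21868/783
  p_6/q_6 = 283893/10165
q_5 = 783 ≤ 1621 < 10165 = q_6, so the answer is 21868/783.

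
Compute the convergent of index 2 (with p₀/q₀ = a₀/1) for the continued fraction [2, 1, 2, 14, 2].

Using pₖ = aₖpₖ₋₁ + pₖ₋₂, qₖ = aₖqₖ₋₁ + qₖ₋₂ (with p₋₁=1, p₋₂=0, q₋₁=0, q₋₂=1):
  k=0: a=2, p=2, q=1
  k=1: a=1, p=3, q=1
  k=2: a=2, p=8, q=3

8/3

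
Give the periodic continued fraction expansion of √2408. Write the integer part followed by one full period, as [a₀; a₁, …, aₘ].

a₀ = ⌊√2408⌋ = 49.
With m₀=0, d₀=1 and mₖ₊₁ = dₖaₖ − mₖ, dₖ₊₁ = (n − mₖ₊₁²)/dₖ, aₖ₊₁ = ⌊(a₀+mₖ₊₁)/dₖ₊₁⌋:
  k=1: m=49, d=7, a=14
  k=2: m=49, d=1, a=98
d=1 and a=2a₀=98 at k=2, so the next step gives (m, d) = (49, 7) again — its k=1 value — and the period has length 2.

[49; 14, 98]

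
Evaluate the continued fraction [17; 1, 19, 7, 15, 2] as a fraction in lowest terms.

79179/4411

Using pₖ = aₖpₖ₋₁ + pₖ₋₂ and qₖ = aₖqₖ₋₁ + qₖ₋₂:
  k=0: a=17, p=17, q=1
  k=1: a=1, p=18, q=1
  k=2: a=19, p=359, q=20
  k=3: a=7, p=2531, q=141
  k=4: a=15, p=38324, q=2135
  k=5: a=2, p=79179, q=4411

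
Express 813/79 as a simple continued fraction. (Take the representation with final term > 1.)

[10; 3, 2, 3, 3]

813 = 10·79 + 23
79 = 3·23 + 10
23 = 2·10 + 3
10 = 3·3 + 1
3 = 3·1 + 0  (stop)
So 813/79 = [10; 3, 2, 3, 3].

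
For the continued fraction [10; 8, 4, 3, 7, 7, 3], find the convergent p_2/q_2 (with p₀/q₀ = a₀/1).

Using pₖ = aₖpₖ₋₁ + pₖ₋₂, qₖ = aₖqₖ₋₁ + qₖ₋₂ (with p₋₁=1, p₋₂=0, q₋₁=0, q₋₂=1):
  k=0: a=10, p=10, q=1
  k=1: a=8, p=81, q=8
  k=2: a=4, p=334, q=33

334/33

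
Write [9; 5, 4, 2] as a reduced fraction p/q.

Using pₖ = aₖpₖ₋₁ + pₖ₋₂ and qₖ = aₖqₖ₋₁ + qₖ₋₂:
  k=0: a=9, p=9, q=1
  k=1: a=5, p=46, q=5
  k=2: a=4, p=193, q=21
  k=3: a=2, p=432, q=47

432/47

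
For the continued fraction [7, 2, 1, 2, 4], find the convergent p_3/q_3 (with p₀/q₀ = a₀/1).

59/8

Using pₖ = aₖpₖ₋₁ + pₖ₋₂, qₖ = aₖqₖ₋₁ + qₖ₋₂ (with p₋₁=1, p₋₂=0, q₋₁=0, q₋₂=1):
  k=0: a=7, p=7, q=1
  k=1: a=2, p=15, q=2
  k=2: a=1, p=22, q=3
  k=3: a=2, p=59, q=8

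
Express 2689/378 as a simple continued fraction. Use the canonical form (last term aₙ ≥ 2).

[7; 8, 1, 3, 1, 3, 2]

2689 = 7·378 + 43
378 = 8·43 + 34
43 = 1·34 + 9
34 = 3·9 + 7
9 = 1·7 + 2
7 = 3·2 + 1
2 = 2·1 + 0  (stop)
So 2689/378 = [7; 8, 1, 3, 1, 3, 2].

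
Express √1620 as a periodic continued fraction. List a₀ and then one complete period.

[40; 4, 80]

a₀ = ⌊√1620⌋ = 40.
With m₀=0, d₀=1 and mₖ₊₁ = dₖaₖ − mₖ, dₖ₊₁ = (n − mₖ₊₁²)/dₖ, aₖ₊₁ = ⌊(a₀+mₖ₊₁)/dₖ₊₁⌋:
  k=1: m=40, d=20, a=4
  k=2: m=40, d=1, a=80
d=1 and a=2a₀=80 at k=2, so the next step gives (m, d) = (40, 20) again — its k=1 value — and the period has length 2.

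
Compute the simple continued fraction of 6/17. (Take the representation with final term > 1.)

6 = 0*17 + 6
17 = 2*6 + 5
6 = 1*5 + 1
5 = 5*1 + 0  (stop)
So 6/17 = [0; 2, 1, 5].

[0; 2, 1, 5]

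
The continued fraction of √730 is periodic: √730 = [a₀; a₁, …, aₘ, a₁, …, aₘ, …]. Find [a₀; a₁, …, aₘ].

a₀ = ⌊√730⌋ = 27.
With m₀=0, d₀=1 and mₖ₊₁ = dₖaₖ − mₖ, dₖ₊₁ = (n − mₖ₊₁²)/dₖ, aₖ₊₁ = ⌊(a₀+mₖ₊₁)/dₖ₊₁⌋:
  k=1: m=27, d=1, a=54
d=1 and a=2a₀=54 at k=1, so the next step gives (m, d) = (27, 1) again — its k=1 value — and the period has length 1.

[27; 54]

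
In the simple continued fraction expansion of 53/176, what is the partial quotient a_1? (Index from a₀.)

3

53 = 0·176 + 53   →  a_0 = 0
176 = 3·53 + 17   →  a_1 = 3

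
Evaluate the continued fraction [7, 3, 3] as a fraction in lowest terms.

73/10

Fold from the inside: start with 3/1.
  3 + 1/3 = 10/3
  7 + 3/10 = 73/10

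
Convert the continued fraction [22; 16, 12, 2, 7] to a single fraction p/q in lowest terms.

66341/3007

Fold from the inside: start with 7/1.
  2 + 1/7 = 15/7
  12 + 7/15 = 187/15
  16 + 15/187 = 3007/187
  22 + 187/3007 = 66341/3007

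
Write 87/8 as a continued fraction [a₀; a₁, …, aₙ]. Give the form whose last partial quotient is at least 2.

87 = 10*8 + 7
8 = 1*7 + 1
7 = 7*1 + 0  (stop)
So 87/8 = [10; 1, 7].

[10; 1, 7]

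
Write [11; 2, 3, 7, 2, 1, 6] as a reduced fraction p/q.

Using pₖ = aₖpₖ₋₁ + pₖ₋₂ and qₖ = aₖqₖ₋₁ + qₖ₋₂:
  k=0: a=11, p=11, q=1
  k=1: a=2, p=23, q=2
  k=2: a=3, p=80, q=7
  k=3: a=7, p=583, q=51
  k=4: a=2, p=1246, q=109
  k=5: a=1, p=1829, q=160
  k=6: a=6, p=12220, q=1069

12220/1069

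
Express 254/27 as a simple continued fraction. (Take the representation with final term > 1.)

[9; 2, 2, 5]

254 = 9*27 + 11
27 = 2*11 + 5
11 = 2*5 + 1
5 = 5*1 + 0  (stop)
So 254/27 = [9; 2, 2, 5].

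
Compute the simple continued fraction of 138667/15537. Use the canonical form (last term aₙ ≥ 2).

138667 = 8·15537 + 14371
15537 = 1·14371 + 1166
14371 = 12·1166 + 379
1166 = 3·379 + 29
379 = 13·29 + 2
29 = 14·2 + 1
2 = 2·1 + 0  (stop)
So 138667/15537 = [8; 1, 12, 3, 13, 14, 2].

[8; 1, 12, 3, 13, 14, 2]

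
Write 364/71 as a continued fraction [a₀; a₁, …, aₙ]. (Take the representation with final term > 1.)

[5; 7, 1, 8]

364 = 5×71 + 9
71 = 7×9 + 8
9 = 1×8 + 1
8 = 8×1 + 0  (stop)
So 364/71 = [5; 7, 1, 8].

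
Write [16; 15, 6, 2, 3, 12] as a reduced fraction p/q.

Fold from the inside: start with 12/1.
  3 + 1/12 = 37/12
  2 + 12/37 = 86/37
  6 + 37/86 = 553/86
  15 + 86/553 = 8381/553
  16 + 553/8381 = 134649/8381

134649/8381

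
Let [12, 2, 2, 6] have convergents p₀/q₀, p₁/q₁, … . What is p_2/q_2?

Using pₖ = aₖpₖ₋₁ + pₖ₋₂, qₖ = aₖqₖ₋₁ + qₖ₋₂ (with p₋₁=1, p₋₂=0, q₋₁=0, q₋₂=1):
  k=0: a=12, p=12, q=1
  k=1: a=2, p=25, q=2
  k=2: a=2, p=62, q=5

62/5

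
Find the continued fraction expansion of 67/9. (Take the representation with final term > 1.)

[7; 2, 4]

67 = 7*9 + 4
9 = 2*4 + 1
4 = 4*1 + 0  (stop)
So 67/9 = [7; 2, 4].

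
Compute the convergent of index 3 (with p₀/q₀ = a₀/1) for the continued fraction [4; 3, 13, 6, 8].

1051/243

Using pₖ = aₖpₖ₋₁ + pₖ₋₂, qₖ = aₖqₖ₋₁ + qₖ₋₂ (with p₋₁=1, p₋₂=0, q₋₁=0, q₋₂=1):
  k=0: a=4, p=4, q=1
  k=1: a=3, p=13, q=3
  k=2: a=13, p=173, q=40
  k=3: a=6, p=1051, q=243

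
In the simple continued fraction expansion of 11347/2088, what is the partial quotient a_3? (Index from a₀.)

11347 = 5·2088 + 907   →  a_0 = 5
2088 = 2·907 + 274   →  a_1 = 2
907 = 3·274 + 85   →  a_2 = 3
274 = 3·85 + 19   →  a_3 = 3

3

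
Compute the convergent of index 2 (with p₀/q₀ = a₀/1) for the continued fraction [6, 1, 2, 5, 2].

20/3

Using pₖ = aₖpₖ₋₁ + pₖ₋₂, qₖ = aₖqₖ₋₁ + qₖ₋₂ (with p₋₁=1, p₋₂=0, q₋₁=0, q₋₂=1):
  k=0: a=6, p=6, q=1
  k=1: a=1, p=7, q=1
  k=2: a=2, p=20, q=3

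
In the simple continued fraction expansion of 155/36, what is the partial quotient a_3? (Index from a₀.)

1

155 = 4·36 + 11   →  a_0 = 4
36 = 3·11 + 3   →  a_1 = 3
11 = 3·3 + 2   →  a_2 = 3
3 = 1·2 + 1   →  a_3 = 1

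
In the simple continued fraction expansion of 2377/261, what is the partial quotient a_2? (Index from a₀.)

3

2377 = 9·261 + 28   →  a_0 = 9
261 = 9·28 + 9   →  a_1 = 9
28 = 3·9 + 1   →  a_2 = 3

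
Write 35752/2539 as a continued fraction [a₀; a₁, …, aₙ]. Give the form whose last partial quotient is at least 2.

35752 = 14·2539 + 206
2539 = 12·206 + 67
206 = 3·67 + 5
67 = 13·5 + 2
5 = 2·2 + 1
2 = 2·1 + 0  (stop)
So 35752/2539 = [14; 12, 3, 13, 2, 2].

[14; 12, 3, 13, 2, 2]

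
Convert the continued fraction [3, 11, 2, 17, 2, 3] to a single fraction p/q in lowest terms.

Using pₖ = aₖpₖ₋₁ + pₖ₋₂ and qₖ = aₖqₖ₋₁ + qₖ₋₂:
  k=0: a=3, p=3, q=1
  k=1: a=11, p=34, q=11
  k=2: a=2, p=71, q=23
  k=3: a=17, p=1241, q=402
  k=4: a=2, p=2553, q=827
  k=5: a=3, p=8900, q=2883

8900/2883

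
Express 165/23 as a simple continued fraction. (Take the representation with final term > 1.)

[7; 5, 1, 3]

165 = 7*23 + 4
23 = 5*4 + 3
4 = 1*3 + 1
3 = 3*1 + 0  (stop)
So 165/23 = [7; 5, 1, 3].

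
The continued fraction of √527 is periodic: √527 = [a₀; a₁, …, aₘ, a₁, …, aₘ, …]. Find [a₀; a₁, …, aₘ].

[22; 1, 21, 1, 44]

a₀ = ⌊√527⌋ = 22.
With m₀=0, d₀=1 and mₖ₊₁ = dₖaₖ − mₖ, dₖ₊₁ = (n − mₖ₊₁²)/dₖ, aₖ₊₁ = ⌊(a₀+mₖ₊₁)/dₖ₊₁⌋:
  k=1: m=22, d=43, a=1
  k=2: m=21, d=2, a=21
  k=3: m=21, d=43, a=1
  k=4: m=22, d=1, a=44
d=1 and a=2a₀=44 at k=4, so the next step gives (m, d) = (22, 43) again — its k=1 value — and the period has length 4.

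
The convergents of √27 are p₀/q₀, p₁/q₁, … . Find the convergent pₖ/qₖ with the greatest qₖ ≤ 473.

√27 = [5; 5, 10, …] (period length 2).
Convergents:
  p_0/q_0 = 5/1
  p_1/q_1 = 26/5
  p_2/q_2 = 265/51
  p_3/q_3 = 1351/260
  p_4/q_4 = 13775/2651
q_3 = 260 ≤ 473 < 2651 = q_4, so the answer is 1351/260.

1351/260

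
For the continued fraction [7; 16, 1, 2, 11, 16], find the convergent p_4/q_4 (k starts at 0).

4003/567

Using pₖ = aₖpₖ₋₁ + pₖ₋₂, qₖ = aₖqₖ₋₁ + qₖ₋₂ (with p₋₁=1, p₋₂=0, q₋₁=0, q₋₂=1):
  k=0: a=7, p=7, q=1
  k=1: a=16, p=113, q=16
  k=2: a=1, p=120, q=17
  k=3: a=2, p=353, q=50
  k=4: a=11, p=4003, q=567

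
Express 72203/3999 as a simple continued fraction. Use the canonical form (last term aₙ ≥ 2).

[18; 18, 10, 1, 1, 10]

72203 = 18·3999 + 221
3999 = 18·221 + 21
221 = 10·21 + 11
21 = 1·11 + 10
11 = 1·10 + 1
10 = 10·1 + 0  (stop)
So 72203/3999 = [18; 18, 10, 1, 1, 10].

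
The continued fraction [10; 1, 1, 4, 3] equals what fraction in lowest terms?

306/29

Fold from the inside: start with 3/1.
  4 + 1/3 = 13/3
  1 + 3/13 = 16/13
  1 + 13/16 = 29/16
  10 + 16/29 = 306/29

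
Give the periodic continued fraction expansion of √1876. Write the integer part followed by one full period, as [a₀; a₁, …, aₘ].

a₀ = ⌊√1876⌋ = 43.
With m₀=0, d₀=1 and mₖ₊₁ = dₖaₖ − mₖ, dₖ₊₁ = (n − mₖ₊₁²)/dₖ, aₖ₊₁ = ⌊(a₀+mₖ₊₁)/dₖ₊₁⌋:
  k=1: m=43, d=27, a=3
  k=2: m=38, d=16, a=5
  k=3: m=42, d=7, a=12
  k=4: m=42, d=16, a=5
  k=5: m=38, d=27, a=3
  k=6: m=43, d=1, a=86
d=1 and a=2a₀=86 at k=6, so the next step gives (m, d) = (43, 27) again — its k=1 value — and the period has length 6.

[43; 3, 5, 12, 5, 3, 86]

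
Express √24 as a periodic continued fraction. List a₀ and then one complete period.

[4; 1, 8]

a₀ = ⌊√24⌋ = 4.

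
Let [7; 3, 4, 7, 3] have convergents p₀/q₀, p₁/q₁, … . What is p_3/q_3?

Using pₖ = aₖpₖ₋₁ + pₖ₋₂, qₖ = aₖqₖ₋₁ + qₖ₋₂ (with p₋₁=1, p₋₂=0, q₋₁=0, q₋₂=1):
  k=0: a=7, p=7, q=1
  k=1: a=3, p=22, q=3
  k=2: a=4, p=95, q=13
  k=3: a=7, p=687, q=94

687/94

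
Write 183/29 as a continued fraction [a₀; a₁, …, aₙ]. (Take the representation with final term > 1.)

183 = 6·29 + 9
29 = 3·9 + 2
9 = 4·2 + 1
2 = 2·1 + 0  (stop)
So 183/29 = [6; 3, 4, 2].

[6; 3, 4, 2]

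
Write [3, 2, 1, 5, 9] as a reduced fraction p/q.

523/156

Using pₖ = aₖpₖ₋₁ + pₖ₋₂ and qₖ = aₖqₖ₋₁ + qₖ₋₂:
  k=0: a=3, p=3, q=1
  k=1: a=2, p=7, q=2
  k=2: a=1, p=10, q=3
  k=3: a=5, p=57, q=17
  k=4: a=9, p=523, q=156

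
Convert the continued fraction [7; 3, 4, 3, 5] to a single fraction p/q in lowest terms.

1630/223

Fold from the inside: start with 5/1.
  3 + 1/5 = 16/5
  4 + 5/16 = 69/16
  3 + 16/69 = 223/69
  7 + 69/223 = 1630/223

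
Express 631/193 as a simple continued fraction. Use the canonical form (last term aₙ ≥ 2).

[3; 3, 1, 2, 2, 7]

631 = 3×193 + 52
193 = 3×52 + 37
52 = 1×37 + 15
37 = 2×15 + 7
15 = 2×7 + 1
7 = 7×1 + 0  (stop)
So 631/193 = [3; 3, 1, 2, 2, 7].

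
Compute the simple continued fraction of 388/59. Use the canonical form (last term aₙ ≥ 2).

388 = 6*59 + 34
59 = 1*34 + 25
34 = 1*25 + 9
25 = 2*9 + 7
9 = 1*7 + 2
7 = 3*2 + 1
2 = 2*1 + 0  (stop)
So 388/59 = [6; 1, 1, 2, 1, 3, 2].

[6; 1, 1, 2, 1, 3, 2]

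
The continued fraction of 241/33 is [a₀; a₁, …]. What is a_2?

241 = 7·33 + 10   →  a_0 = 7
33 = 3·10 + 3   →  a_1 = 3
10 = 3·3 + 1   →  a_2 = 3

3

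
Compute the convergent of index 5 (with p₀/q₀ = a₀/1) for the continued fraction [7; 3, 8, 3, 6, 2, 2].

Using pₖ = aₖpₖ₋₁ + pₖ₋₂, qₖ = aₖqₖ₋₁ + qₖ₋₂ (with p₋₁=1, p₋₂=0, q₋₁=0, q₋₂=1):
  k=0: a=7, p=7, q=1
  k=1: a=3, p=22, q=3
  k=2: a=8, p=183, q=25
  k=3: a=3, p=571, q=78
  k=4: a=6, p=3609, q=493
  k=5: a=2, p=7789, q=1064

7789/1064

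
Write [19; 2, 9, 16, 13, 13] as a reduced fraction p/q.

Using pₖ = aₖpₖ₋₁ + pₖ₋₂ and qₖ = aₖqₖ₋₁ + qₖ₋₂:
  k=0: a=19, p=19, q=1
  k=1: a=2, p=39, q=2
  k=2: a=9, p=370, q=19
  k=3: a=16, p=5959, q=306
  k=4: a=13, p=77837, q=3997
  k=5: a=13, p=1017840, q=52267

1017840/52267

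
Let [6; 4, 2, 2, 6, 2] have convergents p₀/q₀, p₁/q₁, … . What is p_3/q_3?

137/22

Using pₖ = aₖpₖ₋₁ + pₖ₋₂, qₖ = aₖqₖ₋₁ + qₖ₋₂ (with p₋₁=1, p₋₂=0, q₋₁=0, q₋₂=1):
  k=0: a=6, p=6, q=1
  k=1: a=4, p=25, q=4
  k=2: a=2, p=56, q=9
  k=3: a=2, p=137, q=22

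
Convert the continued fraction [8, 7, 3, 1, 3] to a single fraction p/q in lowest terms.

Fold from the inside: start with 3/1.
  1 + 1/3 = 4/3
  3 + 3/4 = 15/4
  7 + 4/15 = 109/15
  8 + 15/109 = 887/109

887/109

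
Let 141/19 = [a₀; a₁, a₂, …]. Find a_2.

141 = 7·19 + 8   →  a_0 = 7
19 = 2·8 + 3   →  a_1 = 2
8 = 2·3 + 2   →  a_2 = 2

2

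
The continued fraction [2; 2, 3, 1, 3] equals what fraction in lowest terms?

Fold from the inside: start with 3/1.
  1 + 1/3 = 4/3
  3 + 3/4 = 15/4
  2 + 4/15 = 34/15
  2 + 15/34 = 83/34

83/34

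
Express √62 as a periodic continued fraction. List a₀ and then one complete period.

[7; 1, 6, 1, 14]

a₀ = ⌊√62⌋ = 7.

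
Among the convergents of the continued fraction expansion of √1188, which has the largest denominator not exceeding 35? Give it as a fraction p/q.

517/15

√1188 = [34; 2, 7, 6, 7, 2, 68, …] (period length 6).
Convergents:
  p_0/q_0 = 34/1
  p_1/q_1 = 69/2
  p_2/q_2 = 517/15
  p_3/q_3 = 3171/92
q_2 = 15 ≤ 35 < 92 = q_3, so the answer is 517/15.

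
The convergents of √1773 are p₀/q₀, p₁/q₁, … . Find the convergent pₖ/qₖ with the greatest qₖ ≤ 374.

11411/271

√1773 = [42; 9, 2, 1, 8, 1, 2, 9, 84, …] (period length 8).
Convergents:
  p_0/q_0 = 42/1
  p_1/q_1 = 379/9
  p_2/q_2 = 800/19
  p_3/q_3 = 1179/28
  p_4/q_4 = 10232/243
  p_5/q_5 = 11411/271
  p_6/q_6 = 33054/785
q_5 = 271 ≤ 374 < 785 = q_6, so the answer is 11411/271.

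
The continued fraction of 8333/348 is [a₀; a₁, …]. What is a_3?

3

8333 = 23·348 + 329   →  a_0 = 23
348 = 1·329 + 19   →  a_1 = 1
329 = 17·19 + 6   →  a_2 = 17
19 = 3·6 + 1   →  a_3 = 3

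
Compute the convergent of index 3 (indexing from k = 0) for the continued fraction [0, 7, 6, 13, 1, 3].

79/566

Using pₖ = aₖpₖ₋₁ + pₖ₋₂, qₖ = aₖqₖ₋₁ + qₖ₋₂ (with p₋₁=1, p₋₂=0, q₋₁=0, q₋₂=1):
  k=0: a=0, p=0, q=1
  k=1: a=7, p=1, q=7
  k=2: a=6, p=6, q=43
  k=3: a=13, p=79, q=566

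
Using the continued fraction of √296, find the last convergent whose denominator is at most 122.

757/44

√296 = [17; 4, 1, 7, 1, 4, 34, …] (period length 6).
Convergents:
  p_0/q_0 = 17/1
  p_1/q_1 = 69/4
  p_2/q_2 = 86/5
  p_3/q_3 = 671/39
  p_4/q_4 = 757/44
  p_5/q_5 = 3699/215
q_4 = 44 ≤ 122 < 215 = q_5, so the answer is 757/44.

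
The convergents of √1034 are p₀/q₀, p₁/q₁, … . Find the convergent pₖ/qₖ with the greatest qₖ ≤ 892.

√1034 = [32; 6, 2, 2, 2, 6, 64, …] (period length 6).
Convergents:
  p_0/q_0 = 32/1
  p_1/q_1 = 193/6
  p_2/q_2 = 418/13
  p_3/q_3 = 1029/32
  p_4/q_4 = 2476/77
  p_5/q_5 = 15885/494
  p_6/q_6 = 1019116/31693
q_5 = 494 ≤ 892 < 31693 = q_6, so the answer is 15885/494.

15885/494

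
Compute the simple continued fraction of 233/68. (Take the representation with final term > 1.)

233 = 3*68 + 29
68 = 2*29 + 10
29 = 2*10 + 9
10 = 1*9 + 1
9 = 9*1 + 0  (stop)
So 233/68 = [3; 2, 2, 1, 9].

[3; 2, 2, 1, 9]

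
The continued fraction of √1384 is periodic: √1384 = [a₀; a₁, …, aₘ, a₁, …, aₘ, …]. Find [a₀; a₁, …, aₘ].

a₀ = ⌊√1384⌋ = 37.
With m₀=0, d₀=1 and mₖ₊₁ = dₖaₖ − mₖ, dₖ₊₁ = (n − mₖ₊₁²)/dₖ, aₖ₊₁ = ⌊(a₀+mₖ₊₁)/dₖ₊₁⌋:
  k=1: m=37, d=15, a=4
  k=2: m=23, d=57, a=1
  k=3: m=34, d=4, a=17
  k=4: m=34, d=57, a=1
  k=5: m=23, d=15, a=4
  k=6: m=37, d=1, a=74
d=1 and a=2a₀=74 at k=6, so the next step gives (m, d) = (37, 15) again — its k=1 value — and the period has length 6.

[37; 4, 1, 17, 1, 4, 74]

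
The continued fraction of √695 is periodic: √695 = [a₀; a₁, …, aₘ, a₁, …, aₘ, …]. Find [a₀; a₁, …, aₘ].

[26; 2, 1, 3, 10, 3, 1, 2, 52]

a₀ = ⌊√695⌋ = 26.
With m₀=0, d₀=1 and mₖ₊₁ = dₖaₖ − mₖ, dₖ₊₁ = (n − mₖ₊₁²)/dₖ, aₖ₊₁ = ⌊(a₀+mₖ₊₁)/dₖ₊₁⌋:
  k=1: m=26, d=19, a=2
  k=2: m=12, d=29, a=1
  k=3: m=17, d=14, a=3
  k=4: m=25, d=5, a=10
  k=5: m=25, d=14, a=3
  k=6: m=17, d=29, a=1
  k=7: m=12, d=19, a=2
  k=8: m=26, d=1, a=52
d=1 and a=2a₀=52 at k=8, so the next step gives (m, d) = (26, 19) again — its k=1 value — and the period has length 8.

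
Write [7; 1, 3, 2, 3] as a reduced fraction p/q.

Fold from the inside: start with 3/1.
  2 + 1/3 = 7/3
  3 + 3/7 = 24/7
  1 + 7/24 = 31/24
  7 + 24/31 = 241/31

241/31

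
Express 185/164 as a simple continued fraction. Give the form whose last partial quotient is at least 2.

[1; 7, 1, 4, 4]

185 = 1×164 + 21
164 = 7×21 + 17
21 = 1×17 + 4
17 = 4×4 + 1
4 = 4×1 + 0  (stop)
So 185/164 = [1; 7, 1, 4, 4].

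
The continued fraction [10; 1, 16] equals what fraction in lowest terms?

Fold from the inside: start with 16/1.
  1 + 1/16 = 17/16
  10 + 16/17 = 186/17

186/17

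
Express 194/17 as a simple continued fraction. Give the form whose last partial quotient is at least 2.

194 = 11×17 + 7
17 = 2×7 + 3
7 = 2×3 + 1
3 = 3×1 + 0  (stop)
So 194/17 = [11; 2, 2, 3].

[11; 2, 2, 3]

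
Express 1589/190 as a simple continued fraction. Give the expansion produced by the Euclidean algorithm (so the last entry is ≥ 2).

[8; 2, 1, 3, 17]

1589 = 8·190 + 69
190 = 2·69 + 52
69 = 1·52 + 17
52 = 3·17 + 1
17 = 17·1 + 0  (stop)
So 1589/190 = [8; 2, 1, 3, 17].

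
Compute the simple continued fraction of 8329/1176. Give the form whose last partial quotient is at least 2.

8329 = 7*1176 + 97
1176 = 12*97 + 12
97 = 8*12 + 1
12 = 12*1 + 0  (stop)
So 8329/1176 = [7; 12, 8, 12].

[7; 12, 8, 12]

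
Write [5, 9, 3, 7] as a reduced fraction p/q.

1047/205

Fold from the inside: start with 7/1.
  3 + 1/7 = 22/7
  9 + 7/22 = 205/22
  5 + 22/205 = 1047/205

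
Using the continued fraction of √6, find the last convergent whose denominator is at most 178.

218/89

√6 = [2; 2, 4, …] (period length 2).
Convergents:
  p_0/q_0 = 2/1
  p_1/q_1 = 5/2
  p_2/q_2 = 22/9
  p_3/q_3 = 49/20
  p_4/q_4 = 218/89
  p_5/q_5 = 485/198
q_4 = 89 ≤ 178 < 198 = q_5, so the answer is 218/89.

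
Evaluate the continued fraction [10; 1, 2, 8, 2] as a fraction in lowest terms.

566/53

Using pₖ = aₖpₖ₋₁ + pₖ₋₂ and qₖ = aₖqₖ₋₁ + qₖ₋₂:
  k=0: a=10, p=10, q=1
  k=1: a=1, p=11, q=1
  k=2: a=2, p=32, q=3
  k=3: a=8, p=267, q=25
  k=4: a=2, p=566, q=53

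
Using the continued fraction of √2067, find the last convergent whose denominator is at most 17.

591/13

√2067 = [45; 2, 6, 2, 90, …] (period length 4).
Convergents:
  p_0/q_0 = 45/1
  p_1/q_1 = 91/2
  p_2/q_2 = 591/13
  p_3/q_3 = 1273/28
q_2 = 13 ≤ 17 < 28 = q_3, so the answer is 591/13.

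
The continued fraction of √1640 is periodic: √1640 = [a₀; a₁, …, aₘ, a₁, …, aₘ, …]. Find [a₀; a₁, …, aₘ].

a₀ = ⌊√1640⌋ = 40.
With m₀=0, d₀=1 and mₖ₊₁ = dₖaₖ − mₖ, dₖ₊₁ = (n − mₖ₊₁²)/dₖ, aₖ₊₁ = ⌊(a₀+mₖ₊₁)/dₖ₊₁⌋:
  k=1: m=40, d=40, a=2
  k=2: m=40, d=1, a=80
d=1 and a=2a₀=80 at k=2, so the next step gives (m, d) = (40, 40) again — its k=1 value — and the period has length 2.

[40; 2, 80]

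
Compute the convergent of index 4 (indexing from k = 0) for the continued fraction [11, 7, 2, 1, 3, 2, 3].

Using pₖ = aₖpₖ₋₁ + pₖ₋₂, qₖ = aₖqₖ₋₁ + qₖ₋₂ (with p₋₁=1, p₋₂=0, q₋₁=0, q₋₂=1):
  k=0: a=11, p=11, q=1
  k=1: a=7, p=78, q=7
  k=2: a=2, p=167, q=15
  k=3: a=1, p=245, q=22
  k=4: a=3, p=902, q=81

902/81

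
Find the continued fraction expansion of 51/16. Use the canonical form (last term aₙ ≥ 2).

51 = 3×16 + 3
16 = 5×3 + 1
3 = 3×1 + 0  (stop)
So 51/16 = [3; 5, 3].

[3; 5, 3]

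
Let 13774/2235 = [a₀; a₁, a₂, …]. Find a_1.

13774 = 6·2235 + 364   →  a_0 = 6
2235 = 6·364 + 51   →  a_1 = 6

6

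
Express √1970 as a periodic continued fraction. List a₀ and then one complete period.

a₀ = ⌊√1970⌋ = 44.
With m₀=0, d₀=1 and mₖ₊₁ = dₖaₖ − mₖ, dₖ₊₁ = (n − mₖ₊₁²)/dₖ, aₖ₊₁ = ⌊(a₀+mₖ₊₁)/dₖ₊₁⌋:
  k=1: m=44, d=34, a=2
  k=2: m=24, d=41, a=1
  k=3: m=17, d=41, a=1
  k=4: m=24, d=34, a=2
  k=5: m=44, d=1, a=88
d=1 and a=2a₀=88 at k=5, so the next step gives (m, d) = (44, 34) again — its k=1 value — and the period has length 5.

[44; 2, 1, 1, 2, 88]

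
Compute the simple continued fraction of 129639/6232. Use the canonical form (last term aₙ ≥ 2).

129639 = 20*6232 + 4999
6232 = 1*4999 + 1233
4999 = 4*1233 + 67
1233 = 18*67 + 27
67 = 2*27 + 13
27 = 2*13 + 1
13 = 13*1 + 0  (stop)
So 129639/6232 = [20; 1, 4, 18, 2, 2, 13].

[20; 1, 4, 18, 2, 2, 13]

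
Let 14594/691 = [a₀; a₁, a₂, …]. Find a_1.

8

14594 = 21·691 + 83   →  a_0 = 21
691 = 8·83 + 27   →  a_1 = 8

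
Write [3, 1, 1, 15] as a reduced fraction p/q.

109/31

Fold from the inside: start with 15/1.
  1 + 1/15 = 16/15
  1 + 15/16 = 31/16
  3 + 16/31 = 109/31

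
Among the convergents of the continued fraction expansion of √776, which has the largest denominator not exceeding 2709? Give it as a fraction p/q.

√776 = [27; 1, 5, 1, 54, …] (period length 4).
Convergents:
  p_0/q_0 = 27/1
  p_1/q_1 = 28/1
  p_2/q_2 = 167/6
  p_3/q_3 = 195/7
  p_4/q_4 = 10697/384
  p_5/q_5 = 10892/391
  p_6/q_6 = 65157/2339
  p_7/q_7 = 76049/2730
q_6 = 2339 ≤ 2709 < 2730 = q_7, so the answer is 65157/2339.

65157/2339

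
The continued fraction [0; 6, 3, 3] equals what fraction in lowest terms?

Using pₖ = aₖpₖ₋₁ + pₖ₋₂ and qₖ = aₖqₖ₋₁ + qₖ₋₂:
  k=0: a=0, p=0, q=1
  k=1: a=6, p=1, q=6
  k=2: a=3, p=3, q=19
  k=3: a=3, p=10, q=63

10/63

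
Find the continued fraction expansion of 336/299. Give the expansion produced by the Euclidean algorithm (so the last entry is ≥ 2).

336 = 1*299 + 37
299 = 8*37 + 3
37 = 12*3 + 1
3 = 3*1 + 0  (stop)
So 336/299 = [1; 8, 12, 3].

[1; 8, 12, 3]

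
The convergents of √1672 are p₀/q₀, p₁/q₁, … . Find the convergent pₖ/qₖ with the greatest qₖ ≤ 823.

√1672 = [40; 1, 8, 10, 8, 1, 80, …] (period length 6).
Convergents:
  p_0/q_0 = 40/1
  p_1/q_1 = 41/1
  p_2/q_2 = 368/9
  p_3/q_3 = 3721/91
  p_4/q_4 = 30136/737
  p_5/q_5 = 33857/828
q_4 = 737 ≤ 823 < 828 = q_5, so the answer is 30136/737.

30136/737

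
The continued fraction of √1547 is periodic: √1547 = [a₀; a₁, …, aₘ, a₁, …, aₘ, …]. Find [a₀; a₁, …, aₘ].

a₀ = ⌊√1547⌋ = 39.
With m₀=0, d₀=1 and mₖ₊₁ = dₖaₖ − mₖ, dₖ₊₁ = (n − mₖ₊₁²)/dₖ, aₖ₊₁ = ⌊(a₀+mₖ₊₁)/dₖ₊₁⌋:
  k=1: m=39, d=26, a=3
  k=2: m=39, d=1, a=78
d=1 and a=2a₀=78 at k=2, so the next step gives (m, d) = (39, 26) again — its k=1 value — and the period has length 2.

[39; 3, 78]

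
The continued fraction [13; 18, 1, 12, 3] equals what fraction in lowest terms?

9881/757

Using pₖ = aₖpₖ₋₁ + pₖ₋₂ and qₖ = aₖqₖ₋₁ + qₖ₋₂:
  k=0: a=13, p=13, q=1
  k=1: a=18, p=235, q=18
  k=2: a=1, p=248, q=19
  k=3: a=12, p=3211, q=246
  k=4: a=3, p=9881, q=757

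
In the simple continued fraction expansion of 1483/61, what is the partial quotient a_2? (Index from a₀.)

4

1483 = 24·61 + 19   →  a_0 = 24
61 = 3·19 + 4   →  a_1 = 3
19 = 4·4 + 3   →  a_2 = 4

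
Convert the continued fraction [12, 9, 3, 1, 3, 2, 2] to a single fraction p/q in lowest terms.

9311/769

Using pₖ = aₖpₖ₋₁ + pₖ₋₂ and qₖ = aₖqₖ₋₁ + qₖ₋₂:
  k=0: a=12, p=12, q=1
  k=1: a=9, p=109, q=9
  k=2: a=3, p=339, q=28
  k=3: a=1, p=448, q=37
  k=4: a=3, p=1683, q=139
  k=5: a=2, p=3814, q=315
  k=6: a=2, p=9311, q=769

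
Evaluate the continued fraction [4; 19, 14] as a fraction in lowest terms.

1082/267

Using pₖ = aₖpₖ₋₁ + pₖ₋₂ and qₖ = aₖqₖ₋₁ + qₖ₋₂:
  k=0: a=4, p=4, q=1
  k=1: a=19, p=77, q=19
  k=2: a=14, p=1082, q=267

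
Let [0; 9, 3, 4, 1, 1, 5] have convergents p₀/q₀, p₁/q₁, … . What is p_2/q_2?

Using pₖ = aₖpₖ₋₁ + pₖ₋₂, qₖ = aₖqₖ₋₁ + qₖ₋₂ (with p₋₁=1, p₋₂=0, q₋₁=0, q₋₂=1):
  k=0: a=0, p=0, q=1
  k=1: a=9, p=1, q=9
  k=2: a=3, p=3, q=28

3/28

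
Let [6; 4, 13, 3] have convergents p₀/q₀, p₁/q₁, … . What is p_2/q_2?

Using pₖ = aₖpₖ₋₁ + pₖ₋₂, qₖ = aₖqₖ₋₁ + qₖ₋₂ (with p₋₁=1, p₋₂=0, q₋₁=0, q₋₂=1):
  k=0: a=6, p=6, q=1
  k=1: a=4, p=25, q=4
  k=2: a=13, p=331, q=53

331/53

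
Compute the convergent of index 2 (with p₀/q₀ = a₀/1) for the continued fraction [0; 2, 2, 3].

2/5

Using pₖ = aₖpₖ₋₁ + pₖ₋₂, qₖ = aₖqₖ₋₁ + qₖ₋₂ (with p₋₁=1, p₋₂=0, q₋₁=0, q₋₂=1):
  k=0: a=0, p=0, q=1
  k=1: a=2, p=1, q=2
  k=2: a=2, p=2, q=5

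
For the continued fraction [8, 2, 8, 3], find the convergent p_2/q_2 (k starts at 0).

Using pₖ = aₖpₖ₋₁ + pₖ₋₂, qₖ = aₖqₖ₋₁ + qₖ₋₂ (with p₋₁=1, p₋₂=0, q₋₁=0, q₋₂=1):
  k=0: a=8, p=8, q=1
  k=1: a=2, p=17, q=2
  k=2: a=8, p=144, q=17

144/17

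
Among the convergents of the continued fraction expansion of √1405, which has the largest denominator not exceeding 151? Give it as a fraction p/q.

√1405 = [37; 2, 14, 2, 74, …] (period length 4).
Convergents:
  p_0/q_0 = 37/1
  p_1/q_1 = 75/2
  p_2/q_2 = 1087/29
  p_3/q_3 = 2249/60
  p_4/q_4 = 167513/4469
q_3 = 60 ≤ 151 < 4469 = q_4, so the answer is 2249/60.

2249/60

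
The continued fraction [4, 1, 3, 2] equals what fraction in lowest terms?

Fold from the inside: start with 2/1.
  3 + 1/2 = 7/2
  1 + 2/7 = 9/7
  4 + 7/9 = 43/9

43/9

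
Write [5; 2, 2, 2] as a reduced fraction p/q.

65/12

Fold from the inside: start with 2/1.
  2 + 1/2 = 5/2
  2 + 2/5 = 12/5
  5 + 5/12 = 65/12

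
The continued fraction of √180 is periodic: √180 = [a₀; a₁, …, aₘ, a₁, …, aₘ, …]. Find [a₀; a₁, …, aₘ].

[13; 2, 2, 2, 26]

a₀ = ⌊√180⌋ = 13.
With m₀=0, d₀=1 and mₖ₊₁ = dₖaₖ − mₖ, dₖ₊₁ = (n − mₖ₊₁²)/dₖ, aₖ₊₁ = ⌊(a₀+mₖ₊₁)/dₖ₊₁⌋:
  k=1: m=13, d=11, a=2
  k=2: m=9, d=9, a=2
  k=3: m=9, d=11, a=2
  k=4: m=13, d=1, a=26
d=1 and a=2a₀=26 at k=4, so the next step gives (m, d) = (13, 11) again — its k=1 value — and the period has length 4.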